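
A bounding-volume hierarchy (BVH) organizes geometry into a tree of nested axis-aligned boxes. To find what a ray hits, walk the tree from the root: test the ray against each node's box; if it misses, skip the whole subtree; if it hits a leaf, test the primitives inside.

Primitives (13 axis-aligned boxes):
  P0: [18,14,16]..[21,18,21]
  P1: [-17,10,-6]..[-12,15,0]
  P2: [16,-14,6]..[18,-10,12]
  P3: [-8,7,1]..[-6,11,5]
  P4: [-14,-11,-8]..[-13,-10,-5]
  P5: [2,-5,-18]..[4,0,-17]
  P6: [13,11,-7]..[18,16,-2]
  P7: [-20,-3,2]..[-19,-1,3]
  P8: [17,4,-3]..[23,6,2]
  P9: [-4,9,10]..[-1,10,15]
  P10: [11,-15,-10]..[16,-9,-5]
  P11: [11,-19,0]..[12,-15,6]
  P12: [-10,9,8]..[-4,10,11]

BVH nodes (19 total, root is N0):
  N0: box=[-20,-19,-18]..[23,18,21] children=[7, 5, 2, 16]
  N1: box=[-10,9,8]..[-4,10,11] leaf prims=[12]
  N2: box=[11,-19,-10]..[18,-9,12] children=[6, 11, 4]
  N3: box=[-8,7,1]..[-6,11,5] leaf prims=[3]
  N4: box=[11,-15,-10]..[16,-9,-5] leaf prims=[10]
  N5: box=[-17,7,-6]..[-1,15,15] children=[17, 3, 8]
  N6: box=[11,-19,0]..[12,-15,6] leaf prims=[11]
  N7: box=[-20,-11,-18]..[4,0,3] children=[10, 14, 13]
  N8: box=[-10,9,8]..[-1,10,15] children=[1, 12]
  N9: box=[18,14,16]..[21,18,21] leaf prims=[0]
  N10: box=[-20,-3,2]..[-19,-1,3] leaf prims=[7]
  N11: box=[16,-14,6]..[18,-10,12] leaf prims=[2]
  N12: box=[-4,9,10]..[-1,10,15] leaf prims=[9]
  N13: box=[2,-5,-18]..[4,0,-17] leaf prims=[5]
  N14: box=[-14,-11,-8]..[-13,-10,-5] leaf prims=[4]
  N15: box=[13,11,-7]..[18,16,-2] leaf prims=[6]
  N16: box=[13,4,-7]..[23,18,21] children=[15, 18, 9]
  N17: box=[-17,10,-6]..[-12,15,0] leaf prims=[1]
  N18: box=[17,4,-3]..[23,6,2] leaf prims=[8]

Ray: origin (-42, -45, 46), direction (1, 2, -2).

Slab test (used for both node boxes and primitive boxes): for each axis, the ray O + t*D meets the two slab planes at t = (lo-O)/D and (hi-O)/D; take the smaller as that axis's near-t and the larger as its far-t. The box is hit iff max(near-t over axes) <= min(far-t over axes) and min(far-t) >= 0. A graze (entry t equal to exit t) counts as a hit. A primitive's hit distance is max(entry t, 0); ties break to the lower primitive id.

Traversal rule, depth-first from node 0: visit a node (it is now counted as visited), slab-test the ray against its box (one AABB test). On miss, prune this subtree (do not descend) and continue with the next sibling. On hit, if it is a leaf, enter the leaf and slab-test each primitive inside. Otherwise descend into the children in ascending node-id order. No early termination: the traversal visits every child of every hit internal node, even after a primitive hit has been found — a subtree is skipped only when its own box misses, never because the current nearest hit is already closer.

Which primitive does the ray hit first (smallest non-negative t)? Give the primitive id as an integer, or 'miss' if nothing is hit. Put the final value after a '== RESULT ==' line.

Trace the traversal:
N0 x:[22,65] y:[13,63/2] z:[25/2,32] -> hit [22,63/2], descend [2, 5, 7, 16]
  N2 x:[53,60] y:[13,18] z:[17,28] -> miss, prune
  N5 x:[25,41] y:[26,30] z:[31/2,26] -> hit [26,26], descend [3, 8, 17]
    N3 x:[34,36] y:[26,28] z:[41/2,45/2] -> miss, prune
    N8 x:[32,41] y:[27,55/2] z:[31/2,19] -> miss, prune
    N17 x:[25,30] y:[55/2,30] z:[23,26] -> miss, prune
  N7 x:[22,46] y:[17,45/2] z:[43/2,32] -> hit [22,45/2], descend [10, 13, 14]
    N10 x:[22,23] y:[21,22] z:[43/2,22] -> hit [22,22] leaf, test {P7@t=22}
    N13 x:[44,46] y:[20,45/2] z:[63/2,32] -> miss, prune
    N14 x:[28,29] y:[17,35/2] z:[51/2,27] -> miss, prune
  N16 x:[55,65] y:[49/2,63/2] z:[25/2,53/2] -> miss, prune

Visited [0, 2, 5, 3, 8, 17, 7, 10, 13, 14, 16]. Tests: 11 box, 1 leaf. Nearest: P7.

== RESULT ==
7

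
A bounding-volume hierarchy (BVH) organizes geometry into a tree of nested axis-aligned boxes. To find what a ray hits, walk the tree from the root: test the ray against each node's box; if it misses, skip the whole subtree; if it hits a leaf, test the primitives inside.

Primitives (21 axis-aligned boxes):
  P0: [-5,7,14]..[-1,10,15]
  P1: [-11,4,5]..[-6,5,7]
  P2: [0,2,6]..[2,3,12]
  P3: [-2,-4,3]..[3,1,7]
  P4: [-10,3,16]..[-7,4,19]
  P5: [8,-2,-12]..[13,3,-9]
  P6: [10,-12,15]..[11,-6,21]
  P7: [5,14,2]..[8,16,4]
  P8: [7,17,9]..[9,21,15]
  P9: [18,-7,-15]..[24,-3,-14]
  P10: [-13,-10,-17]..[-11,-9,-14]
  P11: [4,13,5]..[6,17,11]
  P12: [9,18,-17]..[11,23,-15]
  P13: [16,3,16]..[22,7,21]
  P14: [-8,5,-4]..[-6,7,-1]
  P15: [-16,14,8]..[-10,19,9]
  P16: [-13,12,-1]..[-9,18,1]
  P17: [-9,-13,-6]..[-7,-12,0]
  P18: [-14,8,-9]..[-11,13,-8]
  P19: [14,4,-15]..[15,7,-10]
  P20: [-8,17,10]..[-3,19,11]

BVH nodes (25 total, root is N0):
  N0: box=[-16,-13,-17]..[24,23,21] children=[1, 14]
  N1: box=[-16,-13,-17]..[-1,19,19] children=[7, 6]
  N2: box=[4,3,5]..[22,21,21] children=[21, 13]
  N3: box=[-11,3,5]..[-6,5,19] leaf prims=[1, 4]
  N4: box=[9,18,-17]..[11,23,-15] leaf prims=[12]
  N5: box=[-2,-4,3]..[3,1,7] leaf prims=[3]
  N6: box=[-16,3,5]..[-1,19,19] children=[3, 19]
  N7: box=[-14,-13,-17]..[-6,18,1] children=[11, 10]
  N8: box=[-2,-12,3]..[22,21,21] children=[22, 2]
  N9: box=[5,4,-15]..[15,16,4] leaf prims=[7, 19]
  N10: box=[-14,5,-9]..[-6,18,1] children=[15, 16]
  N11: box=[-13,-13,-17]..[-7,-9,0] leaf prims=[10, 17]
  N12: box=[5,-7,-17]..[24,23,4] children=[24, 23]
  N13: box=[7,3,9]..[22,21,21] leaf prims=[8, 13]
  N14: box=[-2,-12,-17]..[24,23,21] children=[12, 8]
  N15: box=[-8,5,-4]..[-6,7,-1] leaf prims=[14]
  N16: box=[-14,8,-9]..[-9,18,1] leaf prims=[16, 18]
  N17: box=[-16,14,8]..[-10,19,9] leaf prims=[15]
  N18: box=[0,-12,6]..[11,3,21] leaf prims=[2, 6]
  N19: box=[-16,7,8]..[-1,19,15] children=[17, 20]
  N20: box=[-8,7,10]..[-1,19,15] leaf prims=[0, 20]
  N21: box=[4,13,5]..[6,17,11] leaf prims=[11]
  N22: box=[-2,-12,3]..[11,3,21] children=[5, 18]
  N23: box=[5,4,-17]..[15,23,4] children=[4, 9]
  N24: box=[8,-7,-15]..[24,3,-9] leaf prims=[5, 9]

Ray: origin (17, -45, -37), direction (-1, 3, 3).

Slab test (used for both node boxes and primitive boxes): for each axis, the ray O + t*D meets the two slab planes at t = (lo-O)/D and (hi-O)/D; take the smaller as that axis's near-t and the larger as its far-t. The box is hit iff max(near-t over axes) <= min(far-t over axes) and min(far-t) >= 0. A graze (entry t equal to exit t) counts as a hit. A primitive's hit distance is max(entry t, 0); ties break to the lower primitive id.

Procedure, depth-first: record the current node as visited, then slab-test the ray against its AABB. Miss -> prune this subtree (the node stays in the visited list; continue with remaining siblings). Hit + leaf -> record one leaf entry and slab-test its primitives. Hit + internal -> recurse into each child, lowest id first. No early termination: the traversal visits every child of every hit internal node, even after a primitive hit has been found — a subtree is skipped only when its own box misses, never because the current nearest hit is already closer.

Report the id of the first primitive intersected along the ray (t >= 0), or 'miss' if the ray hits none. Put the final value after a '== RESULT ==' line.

Traverse from the root:
N0 x:[-7,33] y:[32/3,68/3] z:[20/3,58/3] -> hit [32/3,58/3], descend [1, 14]
  N1 x:[18,33] y:[32/3,64/3] z:[20/3,56/3] -> hit [18,56/3], descend [6, 7]
    N6 x:[18,33] y:[16,64/3] z:[14,56/3] -> hit [18,56/3], descend [3, 19]
      N3 x:[23,28] y:[16,50/3] z:[14,56/3] -> miss, prune
      N19 x:[18,33] y:[52/3,64/3] z:[15,52/3] -> miss, prune
    N7 x:[23,31] y:[32/3,21] z:[20/3,38/3] -> miss, prune
  N14 x:[-7,19] y:[11,68/3] z:[20/3,58/3] -> hit [11,19], descend [8, 12]
    N8 x:[-5,19] y:[11,22] z:[40/3,58/3] -> hit [40/3,19], descend [2, 22]
      N2 x:[-5,13] y:[16,22] z:[14,58/3] -> miss, prune
      N22 x:[6,19] y:[11,16] z:[40/3,58/3] -> hit [40/3,16], descend [5, 18]
        N5 x:[14,19] y:[41/3,46/3] z:[40/3,44/3] -> hit [14,44/3] leaf, test {P3@t=14}
        N18 x:[6,17] y:[11,16] z:[43/3,58/3] -> hit [43/3,16] leaf, test {P2@t=47/3, P6(miss)}
    N12 x:[-7,12] y:[38/3,68/3] z:[20/3,41/3] -> miss, prune

13 AABB tests over nodes [0, 1, 6, 3, 19, 7, 14, 8, 2, 22, 5, 18, 12]; 2 leaves entered; closest P3.

== RESULT ==
3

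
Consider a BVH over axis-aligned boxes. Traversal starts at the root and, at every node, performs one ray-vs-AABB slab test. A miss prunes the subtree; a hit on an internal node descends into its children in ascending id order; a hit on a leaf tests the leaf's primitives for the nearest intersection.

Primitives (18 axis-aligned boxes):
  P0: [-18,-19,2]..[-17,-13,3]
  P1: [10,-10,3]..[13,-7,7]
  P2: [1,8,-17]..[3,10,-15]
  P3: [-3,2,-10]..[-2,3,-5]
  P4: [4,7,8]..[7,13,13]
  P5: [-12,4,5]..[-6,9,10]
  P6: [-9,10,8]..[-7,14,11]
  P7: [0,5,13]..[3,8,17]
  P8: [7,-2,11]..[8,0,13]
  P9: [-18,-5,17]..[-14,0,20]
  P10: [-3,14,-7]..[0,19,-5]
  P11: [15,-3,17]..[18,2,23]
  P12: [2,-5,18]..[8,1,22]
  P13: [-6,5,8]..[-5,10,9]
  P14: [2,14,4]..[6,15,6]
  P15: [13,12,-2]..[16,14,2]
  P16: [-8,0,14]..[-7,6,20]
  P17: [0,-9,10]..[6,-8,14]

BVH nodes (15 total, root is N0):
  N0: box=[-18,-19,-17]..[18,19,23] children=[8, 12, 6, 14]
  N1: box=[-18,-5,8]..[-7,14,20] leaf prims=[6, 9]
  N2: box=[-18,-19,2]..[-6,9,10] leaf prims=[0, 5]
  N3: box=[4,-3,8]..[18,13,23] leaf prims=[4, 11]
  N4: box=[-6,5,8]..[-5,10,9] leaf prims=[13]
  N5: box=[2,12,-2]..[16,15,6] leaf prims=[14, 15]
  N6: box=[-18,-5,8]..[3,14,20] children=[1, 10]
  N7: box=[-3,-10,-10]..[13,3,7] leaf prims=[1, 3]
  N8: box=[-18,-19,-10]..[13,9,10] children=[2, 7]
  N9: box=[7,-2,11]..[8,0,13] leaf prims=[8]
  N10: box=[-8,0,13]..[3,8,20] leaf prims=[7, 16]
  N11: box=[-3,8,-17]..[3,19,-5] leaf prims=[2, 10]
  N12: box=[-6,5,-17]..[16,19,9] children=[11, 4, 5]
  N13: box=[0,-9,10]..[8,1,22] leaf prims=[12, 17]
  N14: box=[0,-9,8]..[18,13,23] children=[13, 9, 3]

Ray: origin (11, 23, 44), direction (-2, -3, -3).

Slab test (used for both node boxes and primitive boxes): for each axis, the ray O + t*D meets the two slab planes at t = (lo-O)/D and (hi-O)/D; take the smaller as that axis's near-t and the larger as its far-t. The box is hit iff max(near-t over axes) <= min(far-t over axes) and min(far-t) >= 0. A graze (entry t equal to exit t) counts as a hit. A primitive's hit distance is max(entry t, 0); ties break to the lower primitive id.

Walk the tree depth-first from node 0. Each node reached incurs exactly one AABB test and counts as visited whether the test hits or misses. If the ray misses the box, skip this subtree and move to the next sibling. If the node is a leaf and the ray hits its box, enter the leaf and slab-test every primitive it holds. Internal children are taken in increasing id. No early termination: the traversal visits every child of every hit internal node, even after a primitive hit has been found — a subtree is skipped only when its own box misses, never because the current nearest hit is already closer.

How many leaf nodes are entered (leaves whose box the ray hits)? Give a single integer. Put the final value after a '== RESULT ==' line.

Trace the traversal:
N0 x:[-7/2,29/2] y:[4/3,14] z:[7,61/3] -> hit [7,14], descend [6, 8, 12, 14]
  N6 x:[4,29/2] y:[3,28/3] z:[8,12] -> hit [8,28/3], descend [1, 10]
    N1 x:[9,29/2] y:[3,28/3] z:[8,12] -> hit [9,28/3] leaf, test {P6(miss), P9(miss)}
    N10 x:[4,19/2] y:[5,23/3] z:[8,31/3] -> miss, prune
  N8 x:[-1,29/2] y:[14/3,14] z:[34/3,18] -> hit [34/3,14], descend [2, 7]
    N2 x:[17/2,29/2] y:[14/3,14] z:[34/3,14] -> hit [34/3,14] leaf, test {P0@t=14, P5(miss)}
    N7 x:[-1,7] y:[20/3,11] z:[37/3,18] -> miss, prune
  N12 x:[-5/2,17/2] y:[4/3,6] z:[35/3,61/3] -> miss, prune
  N14 x:[-7/2,11/2] y:[10/3,32/3] z:[7,12] -> miss, prune

Summary -> nodes [0, 6, 1, 10, 8, 2, 7, 12, 14]; box-tests=9; leaf-entries=2; first=P0

== RESULT ==
2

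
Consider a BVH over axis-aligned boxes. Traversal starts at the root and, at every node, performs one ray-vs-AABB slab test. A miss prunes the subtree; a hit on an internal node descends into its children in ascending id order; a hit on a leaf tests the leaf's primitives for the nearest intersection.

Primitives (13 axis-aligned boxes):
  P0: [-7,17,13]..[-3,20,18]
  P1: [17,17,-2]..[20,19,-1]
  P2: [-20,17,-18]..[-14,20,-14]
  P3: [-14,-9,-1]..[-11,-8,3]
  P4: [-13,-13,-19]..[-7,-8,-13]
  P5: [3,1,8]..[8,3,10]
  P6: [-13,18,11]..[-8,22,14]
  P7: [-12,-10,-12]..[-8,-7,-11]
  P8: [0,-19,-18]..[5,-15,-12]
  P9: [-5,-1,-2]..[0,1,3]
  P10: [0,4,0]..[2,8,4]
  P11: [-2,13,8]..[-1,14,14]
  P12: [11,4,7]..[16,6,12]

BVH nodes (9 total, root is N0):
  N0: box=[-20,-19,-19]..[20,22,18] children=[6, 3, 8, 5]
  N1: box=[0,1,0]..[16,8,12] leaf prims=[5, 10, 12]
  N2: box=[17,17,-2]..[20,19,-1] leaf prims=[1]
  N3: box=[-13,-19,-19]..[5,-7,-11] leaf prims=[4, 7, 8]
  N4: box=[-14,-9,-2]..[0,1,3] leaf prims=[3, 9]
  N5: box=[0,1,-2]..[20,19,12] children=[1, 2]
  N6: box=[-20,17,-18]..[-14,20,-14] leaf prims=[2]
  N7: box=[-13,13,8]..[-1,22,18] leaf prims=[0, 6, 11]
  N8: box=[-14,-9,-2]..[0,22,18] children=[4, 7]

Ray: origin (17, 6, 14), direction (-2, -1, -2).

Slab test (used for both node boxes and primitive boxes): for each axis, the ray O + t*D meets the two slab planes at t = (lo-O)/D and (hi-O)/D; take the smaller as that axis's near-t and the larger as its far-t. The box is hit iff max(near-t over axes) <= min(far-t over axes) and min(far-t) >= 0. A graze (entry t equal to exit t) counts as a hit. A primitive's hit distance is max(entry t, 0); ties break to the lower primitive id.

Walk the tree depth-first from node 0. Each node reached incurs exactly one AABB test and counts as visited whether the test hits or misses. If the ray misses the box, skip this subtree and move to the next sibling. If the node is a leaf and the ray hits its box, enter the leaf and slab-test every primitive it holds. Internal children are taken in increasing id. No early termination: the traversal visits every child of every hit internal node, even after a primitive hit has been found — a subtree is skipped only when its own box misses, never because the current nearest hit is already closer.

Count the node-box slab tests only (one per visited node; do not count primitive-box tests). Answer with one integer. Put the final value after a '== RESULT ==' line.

Trace the traversal:
N0 x:[-3/2,37/2] y:[-16,25] z:[-2,33/2] -> hit [-3/2,33/2], descend [3, 5, 6, 8]
  N3 x:[6,15] y:[13,25] z:[25/2,33/2] -> hit [13,15] leaf, test {P4@t=14, P7@t=13, P8(miss)}
  N5 x:[-3/2,17/2] y:[-13,5] z:[1,8] -> hit [1,5], descend [1, 2]
    N1 x:[1/2,17/2] y:[-2,5] z:[1,7] -> hit [1,5] leaf, test {P5(miss), P10(miss), P12@t=1}
    N2 x:[-3/2,0] y:[-13,-11] z:[15/2,8] -> miss, prune
  N6 x:[31/2,37/2] y:[-14,-11] z:[14,16] -> miss, prune
  N8 x:[17/2,31/2] y:[-16,15] z:[-2,8] -> miss, prune

7 AABB tests over nodes [0, 3, 5, 1, 2, 6, 8]; 2 leaves entered; closest P12.

== RESULT ==
7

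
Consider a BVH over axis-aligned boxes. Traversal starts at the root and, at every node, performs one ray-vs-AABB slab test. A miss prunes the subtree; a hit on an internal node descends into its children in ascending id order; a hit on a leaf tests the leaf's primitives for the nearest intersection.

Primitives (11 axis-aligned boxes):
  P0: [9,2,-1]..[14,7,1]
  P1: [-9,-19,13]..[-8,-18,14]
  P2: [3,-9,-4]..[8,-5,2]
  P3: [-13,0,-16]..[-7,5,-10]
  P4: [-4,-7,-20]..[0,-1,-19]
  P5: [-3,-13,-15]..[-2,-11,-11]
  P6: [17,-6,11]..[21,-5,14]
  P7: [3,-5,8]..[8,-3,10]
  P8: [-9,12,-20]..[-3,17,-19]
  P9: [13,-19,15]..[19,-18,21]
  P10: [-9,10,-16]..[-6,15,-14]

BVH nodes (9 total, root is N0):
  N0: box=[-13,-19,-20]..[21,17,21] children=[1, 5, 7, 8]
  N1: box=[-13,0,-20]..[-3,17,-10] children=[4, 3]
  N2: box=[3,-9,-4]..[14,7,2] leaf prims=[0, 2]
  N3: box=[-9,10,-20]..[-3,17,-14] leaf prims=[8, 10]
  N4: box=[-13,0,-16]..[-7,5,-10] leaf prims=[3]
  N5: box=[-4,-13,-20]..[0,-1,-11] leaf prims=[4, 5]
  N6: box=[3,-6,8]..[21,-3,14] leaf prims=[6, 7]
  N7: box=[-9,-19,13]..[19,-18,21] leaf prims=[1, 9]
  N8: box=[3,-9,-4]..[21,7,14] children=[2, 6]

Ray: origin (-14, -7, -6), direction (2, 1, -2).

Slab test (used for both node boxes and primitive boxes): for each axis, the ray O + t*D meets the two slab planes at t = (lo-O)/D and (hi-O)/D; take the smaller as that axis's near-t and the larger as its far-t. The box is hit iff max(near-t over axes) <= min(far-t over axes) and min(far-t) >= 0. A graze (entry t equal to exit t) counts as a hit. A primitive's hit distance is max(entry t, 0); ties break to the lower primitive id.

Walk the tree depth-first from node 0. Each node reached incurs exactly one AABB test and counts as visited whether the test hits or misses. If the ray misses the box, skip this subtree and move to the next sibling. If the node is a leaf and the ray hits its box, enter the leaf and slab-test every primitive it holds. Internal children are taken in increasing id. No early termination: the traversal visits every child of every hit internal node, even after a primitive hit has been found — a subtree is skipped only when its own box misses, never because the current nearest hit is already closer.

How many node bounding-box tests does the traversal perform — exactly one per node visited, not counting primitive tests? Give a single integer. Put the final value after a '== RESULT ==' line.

Walk:
N0 x:[1/2,35/2] y:[-12,24] z:[-27/2,7] -> hit [1/2,7], descend [1, 5, 7, 8]
  N1 x:[1/2,11/2] y:[7,24] z:[2,7] -> miss, prune
  N5 x:[5,7] y:[-6,6] z:[5/2,7] -> hit [5,6] leaf, test {P4(miss), P5(miss)}
  N7 x:[5/2,33/2] y:[-12,-11] z:[-27/2,-19/2] -> miss, prune
  N8 x:[17/2,35/2] y:[-2,14] z:[-10,-1] -> miss, prune

Visited [0, 1, 5, 7, 8]. Tests: 5 box, 1 leaf. Nearest: miss.

== RESULT ==
5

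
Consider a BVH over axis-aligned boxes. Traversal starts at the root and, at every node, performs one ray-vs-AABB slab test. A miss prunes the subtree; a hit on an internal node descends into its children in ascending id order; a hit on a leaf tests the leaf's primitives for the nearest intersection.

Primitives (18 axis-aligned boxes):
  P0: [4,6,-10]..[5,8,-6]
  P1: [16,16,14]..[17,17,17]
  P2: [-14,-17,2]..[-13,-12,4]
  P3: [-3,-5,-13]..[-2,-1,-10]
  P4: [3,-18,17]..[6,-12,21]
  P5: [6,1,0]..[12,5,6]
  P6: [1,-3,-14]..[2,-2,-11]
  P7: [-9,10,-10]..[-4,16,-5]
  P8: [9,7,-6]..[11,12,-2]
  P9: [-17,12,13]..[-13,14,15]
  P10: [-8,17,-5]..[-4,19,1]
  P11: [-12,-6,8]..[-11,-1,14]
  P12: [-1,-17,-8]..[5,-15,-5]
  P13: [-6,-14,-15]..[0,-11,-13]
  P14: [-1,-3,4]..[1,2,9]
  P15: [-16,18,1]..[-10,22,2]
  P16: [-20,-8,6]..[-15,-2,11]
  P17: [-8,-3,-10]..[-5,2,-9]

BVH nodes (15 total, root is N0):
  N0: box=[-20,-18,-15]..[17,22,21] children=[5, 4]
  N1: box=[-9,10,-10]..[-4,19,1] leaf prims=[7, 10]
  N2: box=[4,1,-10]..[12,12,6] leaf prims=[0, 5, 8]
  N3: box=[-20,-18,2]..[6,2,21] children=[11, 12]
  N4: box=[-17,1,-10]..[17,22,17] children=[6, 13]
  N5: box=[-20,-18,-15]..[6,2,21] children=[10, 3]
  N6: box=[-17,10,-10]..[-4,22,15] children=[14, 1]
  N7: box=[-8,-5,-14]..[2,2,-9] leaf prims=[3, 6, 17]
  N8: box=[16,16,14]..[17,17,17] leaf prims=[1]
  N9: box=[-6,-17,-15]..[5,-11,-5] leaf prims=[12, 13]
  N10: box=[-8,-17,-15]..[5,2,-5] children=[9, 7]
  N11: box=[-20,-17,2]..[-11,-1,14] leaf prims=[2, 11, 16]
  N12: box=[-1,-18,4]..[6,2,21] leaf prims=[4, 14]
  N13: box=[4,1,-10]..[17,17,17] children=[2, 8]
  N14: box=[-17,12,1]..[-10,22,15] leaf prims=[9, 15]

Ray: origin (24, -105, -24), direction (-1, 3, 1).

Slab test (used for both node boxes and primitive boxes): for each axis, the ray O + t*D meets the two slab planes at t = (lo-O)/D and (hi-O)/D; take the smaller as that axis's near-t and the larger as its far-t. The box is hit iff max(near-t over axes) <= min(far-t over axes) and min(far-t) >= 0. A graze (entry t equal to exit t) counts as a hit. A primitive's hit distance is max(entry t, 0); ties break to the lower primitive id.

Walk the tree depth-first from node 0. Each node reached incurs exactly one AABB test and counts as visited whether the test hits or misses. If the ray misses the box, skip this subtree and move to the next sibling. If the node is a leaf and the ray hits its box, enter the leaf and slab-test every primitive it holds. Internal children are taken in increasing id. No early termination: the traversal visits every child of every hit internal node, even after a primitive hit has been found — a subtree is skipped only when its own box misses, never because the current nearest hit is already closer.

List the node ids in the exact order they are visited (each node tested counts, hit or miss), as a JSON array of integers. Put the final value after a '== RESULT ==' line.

Walk:
N0 x:[7,44] y:[29,127/3] z:[9,45] -> hit [29,127/3], descend [4, 5]
  N4 x:[7,41] y:[106/3,127/3] z:[14,41] -> hit [106/3,41], descend [6, 13]
    N6 x:[28,41] y:[115/3,127/3] z:[14,39] -> hit [115/3,39], descend [1, 14]
      N1 x:[28,33] y:[115/3,124/3] z:[14,25] -> miss, prune
      N14 x:[34,41] y:[39,127/3] z:[25,39] -> hit [39,39] leaf, test {P9@t=39, P15(miss)}
    N13 x:[7,20] y:[106/3,122/3] z:[14,41] -> miss, prune
  N5 x:[18,44] y:[29,107/3] z:[9,45] -> hit [29,107/3], descend [3, 10]
    N3 x:[18,44] y:[29,107/3] z:[26,45] -> hit [29,107/3], descend [11, 12]
      N11 x:[35,44] y:[88/3,104/3] z:[26,38] -> miss, prune
      N12 x:[18,25] y:[29,107/3] z:[28,45] -> miss, prune
    N10 x:[19,32] y:[88/3,107/3] z:[9,19] -> miss, prune

order=[0, 4, 6, 1, 14, 13, 5, 3, 11, 12, 10]  |boxes|=11  |leaves|=1  hit=P9

== RESULT ==
[0, 4, 6, 1, 14, 13, 5, 3, 11, 12, 10]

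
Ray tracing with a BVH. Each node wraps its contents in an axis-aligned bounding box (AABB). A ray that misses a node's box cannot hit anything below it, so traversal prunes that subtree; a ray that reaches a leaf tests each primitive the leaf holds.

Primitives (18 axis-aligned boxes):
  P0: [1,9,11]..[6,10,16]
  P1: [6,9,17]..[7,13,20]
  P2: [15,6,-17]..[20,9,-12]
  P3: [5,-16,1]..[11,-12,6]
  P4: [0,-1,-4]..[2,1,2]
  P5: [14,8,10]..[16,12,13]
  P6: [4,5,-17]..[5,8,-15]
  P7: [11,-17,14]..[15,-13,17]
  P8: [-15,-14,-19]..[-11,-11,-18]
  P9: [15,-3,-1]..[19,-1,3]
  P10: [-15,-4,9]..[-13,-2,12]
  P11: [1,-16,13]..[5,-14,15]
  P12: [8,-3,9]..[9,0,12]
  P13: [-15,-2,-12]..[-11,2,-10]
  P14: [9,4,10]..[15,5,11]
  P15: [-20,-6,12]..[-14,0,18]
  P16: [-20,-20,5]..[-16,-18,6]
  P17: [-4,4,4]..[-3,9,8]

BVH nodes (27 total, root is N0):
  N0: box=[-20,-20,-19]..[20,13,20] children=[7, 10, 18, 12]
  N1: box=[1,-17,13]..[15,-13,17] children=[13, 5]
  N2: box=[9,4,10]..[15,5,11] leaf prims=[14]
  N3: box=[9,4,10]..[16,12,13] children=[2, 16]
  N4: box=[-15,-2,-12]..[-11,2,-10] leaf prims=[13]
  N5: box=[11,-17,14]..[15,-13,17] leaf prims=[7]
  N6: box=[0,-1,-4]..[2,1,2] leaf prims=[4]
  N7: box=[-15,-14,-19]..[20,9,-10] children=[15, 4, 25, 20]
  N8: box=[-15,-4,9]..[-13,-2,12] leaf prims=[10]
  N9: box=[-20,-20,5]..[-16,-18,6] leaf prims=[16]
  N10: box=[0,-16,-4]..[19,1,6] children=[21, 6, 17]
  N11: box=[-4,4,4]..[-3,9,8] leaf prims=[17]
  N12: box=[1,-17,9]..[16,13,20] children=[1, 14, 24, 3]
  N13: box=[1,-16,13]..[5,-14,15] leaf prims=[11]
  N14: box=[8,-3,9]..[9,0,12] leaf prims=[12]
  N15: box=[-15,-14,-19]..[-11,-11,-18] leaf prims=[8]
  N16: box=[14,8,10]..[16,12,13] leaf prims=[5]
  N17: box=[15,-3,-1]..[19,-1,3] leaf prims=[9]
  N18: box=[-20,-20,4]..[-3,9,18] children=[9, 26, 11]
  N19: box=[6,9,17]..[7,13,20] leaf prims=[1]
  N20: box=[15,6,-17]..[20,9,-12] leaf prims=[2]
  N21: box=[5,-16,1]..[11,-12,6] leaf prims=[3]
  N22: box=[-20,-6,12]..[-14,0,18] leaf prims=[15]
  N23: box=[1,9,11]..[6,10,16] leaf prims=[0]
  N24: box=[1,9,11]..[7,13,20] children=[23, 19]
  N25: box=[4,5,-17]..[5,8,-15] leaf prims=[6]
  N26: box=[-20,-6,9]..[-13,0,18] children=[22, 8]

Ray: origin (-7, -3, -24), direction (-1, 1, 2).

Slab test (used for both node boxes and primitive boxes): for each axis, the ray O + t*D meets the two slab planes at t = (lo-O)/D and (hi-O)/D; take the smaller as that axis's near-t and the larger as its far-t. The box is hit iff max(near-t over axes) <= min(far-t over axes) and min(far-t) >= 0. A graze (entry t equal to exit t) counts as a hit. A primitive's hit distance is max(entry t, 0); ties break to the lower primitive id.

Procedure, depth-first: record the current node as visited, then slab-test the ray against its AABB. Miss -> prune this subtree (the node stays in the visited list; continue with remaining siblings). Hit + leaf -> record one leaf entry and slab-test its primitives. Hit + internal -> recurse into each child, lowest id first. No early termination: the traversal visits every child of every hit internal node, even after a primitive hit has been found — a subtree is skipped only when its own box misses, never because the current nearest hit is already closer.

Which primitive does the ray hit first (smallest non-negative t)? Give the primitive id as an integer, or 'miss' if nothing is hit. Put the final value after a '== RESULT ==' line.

Walk:
N0 x:[-27,13] y:[-17,16] z:[5/2,22] -> hit [5/2,13], descend [7, 10, 12, 18]
  N7 x:[-27,8] y:[-11,12] z:[5/2,7] -> hit [5/2,7], descend [4, 15, 20, 25]
    N4 x:[4,8] y:[1,5] z:[6,7] -> miss, prune
    N15 x:[4,8] y:[-11,-8] z:[5/2,3] -> miss, prune
    N20 x:[-27,-22] y:[9,12] z:[7/2,6] -> miss, prune
    N25 x:[-12,-11] y:[8,11] z:[7/2,9/2] -> miss, prune
  N10 x:[-26,-7] y:[-13,4] z:[10,15] -> miss, prune
  N12 x:[-23,-8] y:[-14,16] z:[33/2,22] -> miss, prune
  N18 x:[-4,13] y:[-17,12] z:[14,21] -> miss, prune

Summary -> nodes [0, 7, 4, 15, 20, 25, 10, 12, 18]; box-tests=9; leaf-entries=0; first=miss

== RESULT ==
miss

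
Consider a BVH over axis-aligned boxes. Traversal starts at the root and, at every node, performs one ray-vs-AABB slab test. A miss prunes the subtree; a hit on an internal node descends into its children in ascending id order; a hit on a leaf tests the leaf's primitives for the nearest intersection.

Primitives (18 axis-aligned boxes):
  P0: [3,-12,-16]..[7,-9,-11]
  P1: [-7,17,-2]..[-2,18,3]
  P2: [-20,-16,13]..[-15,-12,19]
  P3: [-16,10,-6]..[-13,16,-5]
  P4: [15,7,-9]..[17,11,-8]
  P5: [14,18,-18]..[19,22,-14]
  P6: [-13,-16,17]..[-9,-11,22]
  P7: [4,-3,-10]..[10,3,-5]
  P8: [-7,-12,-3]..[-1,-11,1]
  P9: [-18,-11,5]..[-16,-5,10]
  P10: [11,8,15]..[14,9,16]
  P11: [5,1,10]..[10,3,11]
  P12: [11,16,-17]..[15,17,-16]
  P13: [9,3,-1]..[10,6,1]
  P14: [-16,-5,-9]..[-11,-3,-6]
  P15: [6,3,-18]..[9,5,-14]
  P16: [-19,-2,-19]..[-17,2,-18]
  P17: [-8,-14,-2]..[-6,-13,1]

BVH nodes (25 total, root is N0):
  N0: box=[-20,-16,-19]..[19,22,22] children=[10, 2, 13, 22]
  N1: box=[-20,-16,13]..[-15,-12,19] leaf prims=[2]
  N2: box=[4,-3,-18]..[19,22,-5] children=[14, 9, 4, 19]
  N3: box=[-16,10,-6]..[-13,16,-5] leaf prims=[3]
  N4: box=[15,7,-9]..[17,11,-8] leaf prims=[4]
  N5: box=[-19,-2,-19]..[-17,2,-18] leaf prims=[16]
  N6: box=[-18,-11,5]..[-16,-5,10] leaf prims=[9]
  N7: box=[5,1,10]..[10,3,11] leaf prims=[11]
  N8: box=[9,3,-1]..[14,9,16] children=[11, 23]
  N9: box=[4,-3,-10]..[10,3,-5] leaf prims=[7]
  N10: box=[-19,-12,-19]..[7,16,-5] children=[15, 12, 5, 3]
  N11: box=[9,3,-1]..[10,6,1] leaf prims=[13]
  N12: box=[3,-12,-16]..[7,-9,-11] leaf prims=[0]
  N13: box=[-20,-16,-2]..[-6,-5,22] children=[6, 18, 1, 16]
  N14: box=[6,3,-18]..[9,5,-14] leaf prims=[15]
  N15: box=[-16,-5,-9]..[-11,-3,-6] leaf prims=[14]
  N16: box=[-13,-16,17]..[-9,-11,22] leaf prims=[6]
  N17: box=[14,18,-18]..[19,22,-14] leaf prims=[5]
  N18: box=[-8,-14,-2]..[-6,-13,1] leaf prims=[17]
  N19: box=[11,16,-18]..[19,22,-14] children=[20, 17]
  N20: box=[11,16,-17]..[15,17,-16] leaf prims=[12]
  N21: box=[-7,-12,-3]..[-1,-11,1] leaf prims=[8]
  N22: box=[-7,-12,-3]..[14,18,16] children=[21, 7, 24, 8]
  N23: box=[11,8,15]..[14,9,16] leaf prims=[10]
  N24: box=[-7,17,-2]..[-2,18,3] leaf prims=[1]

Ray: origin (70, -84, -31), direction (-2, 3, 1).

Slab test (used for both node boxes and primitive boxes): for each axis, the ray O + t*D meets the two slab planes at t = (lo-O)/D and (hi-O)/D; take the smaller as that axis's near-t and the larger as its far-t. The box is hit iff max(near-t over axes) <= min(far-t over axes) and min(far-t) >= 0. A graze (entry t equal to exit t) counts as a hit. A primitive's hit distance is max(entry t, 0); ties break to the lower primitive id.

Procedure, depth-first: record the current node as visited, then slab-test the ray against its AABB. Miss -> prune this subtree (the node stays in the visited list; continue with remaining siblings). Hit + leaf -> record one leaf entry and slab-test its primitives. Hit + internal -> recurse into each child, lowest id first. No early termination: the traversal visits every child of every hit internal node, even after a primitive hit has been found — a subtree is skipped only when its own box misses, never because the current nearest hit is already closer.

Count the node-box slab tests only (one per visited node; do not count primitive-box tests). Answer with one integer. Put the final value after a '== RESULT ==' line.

Walk:
N0 x:[51/2,45] y:[68/3,106/3] z:[12,53] -> hit [51/2,106/3], descend [2, 10, 13, 22]
  N2 x:[51/2,33] y:[27,106/3] z:[13,26] -> miss, prune
  N10 x:[63/2,89/2] y:[24,100/3] z:[12,26] -> miss, prune
  N13 x:[38,45] y:[68/3,79/3] z:[29,53] -> miss, prune
  N22 x:[28,77/2] y:[24,34] z:[28,47] -> hit [28,34], descend [7, 8, 21, 24]
    N7 x:[30,65/2] y:[85/3,29] z:[41,42] -> miss, prune
    N8 x:[28,61/2] y:[29,31] z:[30,47] -> hit [30,61/2], descend [11, 23]
      N11 x:[30,61/2] y:[29,30] z:[30,32] -> hit [30,30] leaf, test {P13@t=30}
      N23 x:[28,59/2] y:[92/3,31] z:[46,47] -> miss, prune
    N21 x:[71/2,77/2] y:[24,73/3] z:[28,32] -> miss, prune
    N24 x:[36,77/2] y:[101/3,34] z:[29,34] -> miss, prune

11 AABB tests over nodes [0, 2, 10, 13, 22, 7, 8, 11, 23, 21, 24]; 1 leaf entered; closest P13.

== RESULT ==
11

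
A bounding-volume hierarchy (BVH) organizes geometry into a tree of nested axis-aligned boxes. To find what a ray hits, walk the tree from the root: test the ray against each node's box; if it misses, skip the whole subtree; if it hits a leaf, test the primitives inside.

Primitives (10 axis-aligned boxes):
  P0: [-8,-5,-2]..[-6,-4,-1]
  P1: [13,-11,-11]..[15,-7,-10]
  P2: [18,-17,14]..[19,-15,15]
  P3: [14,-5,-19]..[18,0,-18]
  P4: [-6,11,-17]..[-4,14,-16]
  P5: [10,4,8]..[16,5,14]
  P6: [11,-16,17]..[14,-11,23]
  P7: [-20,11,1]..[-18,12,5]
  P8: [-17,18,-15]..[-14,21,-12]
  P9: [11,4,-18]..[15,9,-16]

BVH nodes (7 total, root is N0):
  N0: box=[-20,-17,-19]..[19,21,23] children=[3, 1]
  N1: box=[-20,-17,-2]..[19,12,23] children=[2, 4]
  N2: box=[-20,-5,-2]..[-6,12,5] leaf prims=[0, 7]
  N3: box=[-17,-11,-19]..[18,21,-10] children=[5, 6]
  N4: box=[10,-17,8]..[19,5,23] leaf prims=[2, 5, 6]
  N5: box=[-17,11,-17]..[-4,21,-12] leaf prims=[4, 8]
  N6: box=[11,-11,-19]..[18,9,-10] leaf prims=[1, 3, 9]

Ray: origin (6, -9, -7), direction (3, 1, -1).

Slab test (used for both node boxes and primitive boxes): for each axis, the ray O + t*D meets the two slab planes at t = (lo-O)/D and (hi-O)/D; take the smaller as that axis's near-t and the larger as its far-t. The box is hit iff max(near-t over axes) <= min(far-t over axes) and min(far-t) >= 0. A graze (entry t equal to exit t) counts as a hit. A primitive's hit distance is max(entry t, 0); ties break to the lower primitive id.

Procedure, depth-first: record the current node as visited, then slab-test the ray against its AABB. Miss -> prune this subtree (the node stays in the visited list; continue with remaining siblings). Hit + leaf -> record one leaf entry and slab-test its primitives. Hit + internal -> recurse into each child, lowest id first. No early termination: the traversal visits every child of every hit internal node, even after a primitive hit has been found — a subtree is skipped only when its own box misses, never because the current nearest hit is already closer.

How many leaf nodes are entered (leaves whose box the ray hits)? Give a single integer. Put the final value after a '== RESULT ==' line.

Traverse from the root:
N0 x:[-26/3,13/3] y:[-8,30] z:[-30,12] -> hit [-8,13/3], descend [1, 3]
  N1 x:[-26/3,13/3] y:[-8,21] z:[-30,-5] -> miss, prune
  N3 x:[-23/3,4] y:[-2,30] z:[3,12] -> hit [3,4], descend [5, 6]
    N5 x:[-23/3,-10/3] y:[20,30] z:[5,10] -> miss, prune
    N6 x:[5/3,4] y:[-2,18] z:[3,12] -> hit [3,4] leaf, test {P1(miss), P3(miss), P9(miss)}

order=[0, 1, 3, 5, 6]  |boxes|=5  |leaves|=1  hit=miss

== RESULT ==
1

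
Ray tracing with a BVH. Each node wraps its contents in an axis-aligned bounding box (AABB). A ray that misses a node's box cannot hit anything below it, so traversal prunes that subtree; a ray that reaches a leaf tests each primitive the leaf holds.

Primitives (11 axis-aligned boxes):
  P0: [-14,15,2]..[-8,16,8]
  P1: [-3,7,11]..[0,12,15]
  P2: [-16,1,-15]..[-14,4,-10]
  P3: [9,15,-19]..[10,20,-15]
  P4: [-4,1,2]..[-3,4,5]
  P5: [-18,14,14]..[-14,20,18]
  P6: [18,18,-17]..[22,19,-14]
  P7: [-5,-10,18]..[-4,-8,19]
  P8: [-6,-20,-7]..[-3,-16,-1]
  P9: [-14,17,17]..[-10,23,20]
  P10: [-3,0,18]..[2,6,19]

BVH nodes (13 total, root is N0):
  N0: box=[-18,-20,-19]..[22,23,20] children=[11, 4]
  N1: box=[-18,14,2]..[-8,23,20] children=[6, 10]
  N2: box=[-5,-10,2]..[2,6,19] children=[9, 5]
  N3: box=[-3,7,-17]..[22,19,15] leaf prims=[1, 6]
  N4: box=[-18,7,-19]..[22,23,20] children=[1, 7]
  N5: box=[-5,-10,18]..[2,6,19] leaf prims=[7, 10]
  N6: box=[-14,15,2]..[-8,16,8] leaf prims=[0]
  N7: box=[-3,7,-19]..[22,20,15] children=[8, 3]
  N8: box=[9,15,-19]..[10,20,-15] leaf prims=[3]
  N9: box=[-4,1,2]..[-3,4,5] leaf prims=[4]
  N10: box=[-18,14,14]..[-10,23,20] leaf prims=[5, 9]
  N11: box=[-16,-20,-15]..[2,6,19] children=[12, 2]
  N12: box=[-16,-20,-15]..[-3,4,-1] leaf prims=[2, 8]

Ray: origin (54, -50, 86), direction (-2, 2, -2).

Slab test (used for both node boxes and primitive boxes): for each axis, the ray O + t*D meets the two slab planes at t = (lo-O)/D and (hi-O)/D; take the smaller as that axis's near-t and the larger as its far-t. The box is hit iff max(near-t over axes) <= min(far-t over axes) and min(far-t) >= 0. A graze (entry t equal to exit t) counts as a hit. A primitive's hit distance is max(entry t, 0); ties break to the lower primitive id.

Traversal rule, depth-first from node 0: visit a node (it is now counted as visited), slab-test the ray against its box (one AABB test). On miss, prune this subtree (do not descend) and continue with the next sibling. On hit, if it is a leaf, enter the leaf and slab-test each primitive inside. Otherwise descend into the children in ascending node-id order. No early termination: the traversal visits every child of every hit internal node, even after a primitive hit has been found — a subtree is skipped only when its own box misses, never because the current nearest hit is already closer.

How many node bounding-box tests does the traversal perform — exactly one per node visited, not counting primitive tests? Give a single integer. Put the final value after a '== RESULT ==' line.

Traverse from the root:
N0 x:[16,36] y:[15,73/2] z:[33,105/2] -> hit [33,36], descend [4, 11]
  N4 x:[16,36] y:[57/2,73/2] z:[33,105/2] -> hit [33,36], descend [1, 7]
    N1 x:[31,36] y:[32,73/2] z:[33,42] -> hit [33,36], descend [6, 10]
      N6 x:[31,34] y:[65/2,33] z:[39,42] -> miss, prune
      N10 x:[32,36] y:[32,73/2] z:[33,36] -> hit [33,36] leaf, test {P5@t=34, P9@t=67/2}
    N7 x:[16,57/2] y:[57/2,35] z:[71/2,105/2] -> miss, prune
  N11 x:[26,35] y:[15,28] z:[67/2,101/2] -> miss, prune

order=[0, 4, 1, 6, 10, 7, 11]  |boxes|=7  |leaves|=1  hit=P9

== RESULT ==
7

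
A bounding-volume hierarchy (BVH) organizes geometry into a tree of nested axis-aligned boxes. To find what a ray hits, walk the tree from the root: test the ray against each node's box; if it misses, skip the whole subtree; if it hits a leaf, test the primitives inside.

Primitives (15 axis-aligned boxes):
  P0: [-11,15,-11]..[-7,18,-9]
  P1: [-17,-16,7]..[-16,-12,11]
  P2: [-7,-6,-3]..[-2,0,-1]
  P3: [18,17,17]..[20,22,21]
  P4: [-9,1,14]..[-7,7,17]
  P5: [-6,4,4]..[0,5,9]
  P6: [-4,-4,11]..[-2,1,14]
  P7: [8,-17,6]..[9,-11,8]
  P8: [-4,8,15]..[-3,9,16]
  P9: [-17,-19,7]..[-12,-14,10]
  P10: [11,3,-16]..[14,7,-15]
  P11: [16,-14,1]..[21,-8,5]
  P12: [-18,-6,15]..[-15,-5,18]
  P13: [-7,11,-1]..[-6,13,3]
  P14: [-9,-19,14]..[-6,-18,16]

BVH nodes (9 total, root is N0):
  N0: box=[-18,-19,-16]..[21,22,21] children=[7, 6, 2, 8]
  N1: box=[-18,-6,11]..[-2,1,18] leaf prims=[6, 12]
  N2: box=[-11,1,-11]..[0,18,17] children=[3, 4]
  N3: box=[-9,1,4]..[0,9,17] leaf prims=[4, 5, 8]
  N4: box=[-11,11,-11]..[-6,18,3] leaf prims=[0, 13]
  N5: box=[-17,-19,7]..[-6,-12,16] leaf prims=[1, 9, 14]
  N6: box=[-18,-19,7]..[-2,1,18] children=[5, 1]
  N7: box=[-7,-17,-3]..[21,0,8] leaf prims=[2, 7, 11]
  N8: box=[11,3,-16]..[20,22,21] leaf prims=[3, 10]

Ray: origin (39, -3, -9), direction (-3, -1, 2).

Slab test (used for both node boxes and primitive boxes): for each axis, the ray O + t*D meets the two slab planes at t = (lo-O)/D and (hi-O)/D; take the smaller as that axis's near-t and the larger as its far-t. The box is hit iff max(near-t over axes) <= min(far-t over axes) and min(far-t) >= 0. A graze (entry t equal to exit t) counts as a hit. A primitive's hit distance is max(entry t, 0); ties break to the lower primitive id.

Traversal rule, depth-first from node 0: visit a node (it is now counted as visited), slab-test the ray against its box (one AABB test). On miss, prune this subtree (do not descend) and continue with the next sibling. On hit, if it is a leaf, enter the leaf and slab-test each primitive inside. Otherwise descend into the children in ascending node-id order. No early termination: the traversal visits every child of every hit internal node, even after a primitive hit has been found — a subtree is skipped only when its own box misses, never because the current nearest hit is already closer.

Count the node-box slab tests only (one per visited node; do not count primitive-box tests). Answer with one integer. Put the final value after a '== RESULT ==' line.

Traverse from the root:
N0 x:[6,19] y:[-25,16] z:[-7/2,15] -> hit [6,15], descend [2, 6, 7, 8]
  N2 x:[13,50/3] y:[-21,-4] z:[-1,13] -> miss, prune
  N6 x:[41/3,19] y:[-4,16] z:[8,27/2] -> miss, prune
  N7 x:[6,46/3] y:[-3,14] z:[3,17/2] -> hit [6,17/2] leaf, test {P2(miss), P7(miss), P11@t=6}
  N8 x:[19/3,28/3] y:[-25,-6] z:[-7/2,15] -> miss, prune

Summary -> nodes [0, 2, 6, 7, 8]; box-tests=5; leaf-entries=1; first=P11

== RESULT ==
5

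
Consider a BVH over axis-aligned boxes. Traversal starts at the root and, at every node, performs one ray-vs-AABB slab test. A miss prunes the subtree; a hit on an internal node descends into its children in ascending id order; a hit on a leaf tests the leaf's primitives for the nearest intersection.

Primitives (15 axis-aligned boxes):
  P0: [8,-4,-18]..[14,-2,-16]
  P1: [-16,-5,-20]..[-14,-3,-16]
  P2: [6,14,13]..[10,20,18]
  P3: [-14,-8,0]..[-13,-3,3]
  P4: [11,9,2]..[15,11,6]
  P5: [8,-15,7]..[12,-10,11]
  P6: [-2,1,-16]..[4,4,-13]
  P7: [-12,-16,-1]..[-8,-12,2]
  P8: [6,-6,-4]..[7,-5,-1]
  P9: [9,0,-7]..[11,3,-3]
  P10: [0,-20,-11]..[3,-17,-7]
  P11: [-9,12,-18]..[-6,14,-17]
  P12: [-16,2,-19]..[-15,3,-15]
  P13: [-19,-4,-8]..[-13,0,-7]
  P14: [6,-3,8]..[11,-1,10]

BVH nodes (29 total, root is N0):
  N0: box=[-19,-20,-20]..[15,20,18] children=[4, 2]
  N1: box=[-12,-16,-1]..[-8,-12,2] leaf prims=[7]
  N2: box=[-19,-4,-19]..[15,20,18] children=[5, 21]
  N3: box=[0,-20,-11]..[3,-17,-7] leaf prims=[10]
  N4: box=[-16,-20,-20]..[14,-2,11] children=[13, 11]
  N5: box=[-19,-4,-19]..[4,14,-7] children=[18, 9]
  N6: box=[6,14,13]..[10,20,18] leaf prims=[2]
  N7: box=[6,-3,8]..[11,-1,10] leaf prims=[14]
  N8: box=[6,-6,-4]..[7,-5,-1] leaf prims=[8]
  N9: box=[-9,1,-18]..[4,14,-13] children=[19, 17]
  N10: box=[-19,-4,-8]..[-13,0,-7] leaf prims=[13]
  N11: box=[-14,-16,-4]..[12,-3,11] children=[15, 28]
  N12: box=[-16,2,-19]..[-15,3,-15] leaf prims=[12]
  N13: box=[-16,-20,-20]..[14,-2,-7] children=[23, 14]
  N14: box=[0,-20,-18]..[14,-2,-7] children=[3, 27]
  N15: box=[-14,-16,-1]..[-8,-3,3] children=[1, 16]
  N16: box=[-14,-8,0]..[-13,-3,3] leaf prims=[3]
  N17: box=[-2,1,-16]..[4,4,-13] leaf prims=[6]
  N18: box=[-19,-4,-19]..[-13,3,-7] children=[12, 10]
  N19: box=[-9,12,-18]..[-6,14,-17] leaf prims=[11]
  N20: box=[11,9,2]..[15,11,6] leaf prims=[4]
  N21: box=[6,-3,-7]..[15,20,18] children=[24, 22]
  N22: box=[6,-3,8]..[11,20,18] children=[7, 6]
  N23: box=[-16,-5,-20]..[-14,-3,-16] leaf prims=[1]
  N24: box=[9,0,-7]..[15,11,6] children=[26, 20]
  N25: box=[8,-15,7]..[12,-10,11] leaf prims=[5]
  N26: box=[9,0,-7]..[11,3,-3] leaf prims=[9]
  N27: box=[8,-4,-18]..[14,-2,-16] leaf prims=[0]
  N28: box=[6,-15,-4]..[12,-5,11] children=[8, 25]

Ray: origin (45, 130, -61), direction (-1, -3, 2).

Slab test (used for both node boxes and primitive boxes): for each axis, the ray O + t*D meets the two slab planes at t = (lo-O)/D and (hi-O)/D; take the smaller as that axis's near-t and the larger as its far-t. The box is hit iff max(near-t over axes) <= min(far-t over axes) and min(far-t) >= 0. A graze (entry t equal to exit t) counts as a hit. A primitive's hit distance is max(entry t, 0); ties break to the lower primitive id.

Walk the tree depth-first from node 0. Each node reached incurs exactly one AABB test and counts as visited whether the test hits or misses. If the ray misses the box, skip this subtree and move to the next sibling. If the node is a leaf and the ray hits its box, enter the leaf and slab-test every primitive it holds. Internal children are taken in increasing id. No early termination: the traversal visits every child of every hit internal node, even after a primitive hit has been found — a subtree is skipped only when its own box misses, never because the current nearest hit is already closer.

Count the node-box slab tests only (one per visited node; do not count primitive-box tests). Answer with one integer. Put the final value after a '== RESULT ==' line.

Traverse from the root:
N0 x:[30,64] y:[110/3,50] z:[41/2,79/2] -> hit [110/3,79/2], descend [2, 4]
  N2 x:[30,64] y:[110/3,134/3] z:[21,79/2] -> hit [110/3,79/2], descend [5, 21]
    N5 x:[41,64] y:[116/3,134/3] z:[21,27] -> miss, prune
    N21 x:[30,39] y:[110/3,133/3] z:[27,79/2] -> hit [110/3,39], descend [22, 24]
      N22 x:[34,39] y:[110/3,133/3] z:[69/2,79/2] -> hit [110/3,39], descend [6, 7]
        N6 x:[35,39] y:[110/3,116/3] z:[37,79/2] -> hit [37,116/3] leaf, test {P2@t=37}
        N7 x:[34,39] y:[131/3,133/3] z:[69/2,71/2] -> miss, prune
      N24 x:[30,36] y:[119/3,130/3] z:[27,67/2] -> miss, prune
  N4 x:[31,61] y:[44,50] z:[41/2,36] -> miss, prune

9 AABB tests over nodes [0, 2, 5, 21, 22, 6, 7, 24, 4]; 1 leaf entered; closest P2.

== RESULT ==
9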